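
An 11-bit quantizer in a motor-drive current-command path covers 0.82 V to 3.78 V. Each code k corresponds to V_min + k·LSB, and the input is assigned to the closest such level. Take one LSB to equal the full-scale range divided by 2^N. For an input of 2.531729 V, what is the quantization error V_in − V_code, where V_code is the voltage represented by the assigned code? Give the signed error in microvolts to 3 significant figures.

Full-scale range = 3.78 V − (0.82 V) = 2.96 V. LSB = 2.96 V / 2^11 ≈ 1.445 mV.
(2.531729 − (0.82)) / LSB = 1.711729 × 2048/2.96 = 1184.3314. Nearest integer: k = 1184.
Reconstructed level: 0.82 + 1184 × 2.96/2048 V = 2.531250000 V.
e = 2.531729 − (2.531250000) = +479 µV.

+479 µV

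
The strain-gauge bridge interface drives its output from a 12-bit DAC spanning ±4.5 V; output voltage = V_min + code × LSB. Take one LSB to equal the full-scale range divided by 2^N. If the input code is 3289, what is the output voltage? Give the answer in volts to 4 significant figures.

Span: 4.5 V − (-4.5 V) = 9 V. LSB = 9 V / 2^12.
V_out = -4.5 + 3289 × (9/4096) V
      = -4.5 V + 7.22681 V = 2.72681 V.

2.727 V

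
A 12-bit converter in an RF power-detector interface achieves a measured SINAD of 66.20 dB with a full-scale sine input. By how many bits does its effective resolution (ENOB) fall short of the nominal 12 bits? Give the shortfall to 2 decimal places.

1.30 bits

Effective bits = (66.20 − 1.76)/6.02 = 10.7043.
12 − 10.7043 = 1.30 bits below nominal.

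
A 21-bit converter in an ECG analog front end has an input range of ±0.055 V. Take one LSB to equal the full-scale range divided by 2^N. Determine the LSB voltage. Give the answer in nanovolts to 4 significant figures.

Span: 0.055 V − (-0.055 V) = 0.11 V.
Number of codes = 2^21 = 2097152.
One LSB is 0.11 V / 2097152 = 52.45 nV.

52.45 nV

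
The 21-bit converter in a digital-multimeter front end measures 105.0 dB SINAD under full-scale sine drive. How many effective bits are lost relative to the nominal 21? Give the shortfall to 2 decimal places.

ENOB = (SINAD − 1.76)/6.02 = (105.0 − 1.76)/6.02 = 17.1495 bits.
21 − 17.1495 = 3.85 bits below nominal.

3.85 bits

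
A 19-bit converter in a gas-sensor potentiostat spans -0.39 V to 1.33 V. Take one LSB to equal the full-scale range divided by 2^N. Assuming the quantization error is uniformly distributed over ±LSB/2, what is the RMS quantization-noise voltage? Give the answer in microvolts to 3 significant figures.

Span: 1.33 V − (-0.39 V) = 1.72 V.
One LSB is 1.72 V / 524288 = 3.2806 µV.
For a uniform distribution on [−LSB/2, +LSB/2], V_rms = LSB/√12 = 3.2806 µV/3.4641 = 0.947 µV.

0.947 µV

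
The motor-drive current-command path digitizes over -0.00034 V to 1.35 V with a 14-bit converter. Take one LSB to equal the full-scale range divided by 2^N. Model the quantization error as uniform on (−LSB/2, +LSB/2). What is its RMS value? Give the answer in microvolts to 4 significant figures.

23.79 µV

The full-scale span is 1.35 − (-0.00034) = 1.35034 V.
Step size = 1.35034/16384 V = 82.4182 µV.
V_rms = LSB/√12 = 82.4182 µV / √12 = 23.79 µV.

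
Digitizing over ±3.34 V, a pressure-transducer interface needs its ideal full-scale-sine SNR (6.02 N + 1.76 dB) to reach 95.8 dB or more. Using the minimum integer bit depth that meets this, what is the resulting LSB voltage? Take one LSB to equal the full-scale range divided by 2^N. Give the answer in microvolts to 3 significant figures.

Range = 3.34 − (-3.34) = 6.68 V.
N ≥ (95.8 − 1.76)/6.02 = 15.621 → N_min = 16.
LSB = 6.68 V / 2^16 = 102 µV.

102 µV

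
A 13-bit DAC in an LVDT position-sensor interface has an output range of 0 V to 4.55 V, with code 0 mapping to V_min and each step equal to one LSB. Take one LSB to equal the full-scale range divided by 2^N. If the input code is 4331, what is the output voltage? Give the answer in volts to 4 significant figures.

Span = 4.55 V. LSB = 4.55 V / 2^13.
V_out = 0 + 4331 × (4.55/8192) V
      = 0 V + 2.40552 V = 2.40552 V.

2.406 V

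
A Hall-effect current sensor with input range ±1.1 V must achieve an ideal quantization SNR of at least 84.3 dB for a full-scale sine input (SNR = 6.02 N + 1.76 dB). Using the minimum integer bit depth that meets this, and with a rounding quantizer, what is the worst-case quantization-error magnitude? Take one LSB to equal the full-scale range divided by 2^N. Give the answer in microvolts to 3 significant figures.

Range = 1.1 − (-1.1) = 2.2 V.
6.02 N + 1.76 ≥ 84.3 gives N ≥ 13.711, so the minimum integer is 14.
LSB = 2.2 V / 2^14 = 134.28 µV.
|e|_max = LSB/2 = 67.1 µV.

67.1 µV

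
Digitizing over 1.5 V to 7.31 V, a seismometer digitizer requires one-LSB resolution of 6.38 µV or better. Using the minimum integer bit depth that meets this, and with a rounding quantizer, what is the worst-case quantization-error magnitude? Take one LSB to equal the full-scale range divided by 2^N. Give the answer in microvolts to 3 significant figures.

2.77 µV

Full-scale range = 7.31 V − (1.5 V) = 5.81 V.
Need 2^N ≥ 5.81 V / 6.38 µV = 910700 → N_min = 20.
One LSB is 5.81 V / 1048576 = 5.5408 µV.
Half an LSB is 2.77 µV.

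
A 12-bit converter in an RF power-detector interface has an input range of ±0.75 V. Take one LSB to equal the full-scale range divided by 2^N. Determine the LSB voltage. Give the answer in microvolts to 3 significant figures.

Span: 0.75 V − (-0.75 V) = 1.5 V.
There are 2^12 = 4096 steps.
Step size = 1.5/4096 V = 366 µV.

366 µV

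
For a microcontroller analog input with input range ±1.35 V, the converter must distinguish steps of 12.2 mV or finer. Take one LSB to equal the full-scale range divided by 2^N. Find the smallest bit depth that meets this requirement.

8 bits

The full-scale span is 1.35 − (-1.35) = 2.7 V.
Levels needed ≥ 2.7/12.2 mV = 221.3. 2^8 = 256 suffices, so N_min = 8.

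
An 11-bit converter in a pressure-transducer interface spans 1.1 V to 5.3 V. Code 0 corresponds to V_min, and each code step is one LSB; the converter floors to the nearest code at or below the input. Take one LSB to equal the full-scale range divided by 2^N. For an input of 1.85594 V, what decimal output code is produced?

368

Span: 5.3 V − (1.1 V) = 4.2 V. LSB = 4.2 V / 2^11 ≈ 2.051 mV.
(V_in − V_min) × 2^11/range = (1.85594 − (1.1)) × 2048/4.2 = 368.611.
Floor → code = 368.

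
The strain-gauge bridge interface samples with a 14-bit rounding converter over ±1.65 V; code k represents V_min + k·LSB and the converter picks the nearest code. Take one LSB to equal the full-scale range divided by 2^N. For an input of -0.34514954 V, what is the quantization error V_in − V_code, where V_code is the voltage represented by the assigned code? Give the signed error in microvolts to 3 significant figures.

Span: 1.65 V − (-1.65 V) = 3.3 V. LSB = 3.3 V / 2^14 ≈ 201.4 µV.
(V_in − V_min)/LSB = (-0.34514954 − (-1.65)) × 16384/3.3 = 6478.3848 → nearest code k = 6478.
V_code = V_min + k × range/2^14 = -1.65 + 6478 × 3.3/16384 = -0.34522705078 V.
e = -0.34514954 − (-0.34522705078) = +77.5 µV.

+77.5 µV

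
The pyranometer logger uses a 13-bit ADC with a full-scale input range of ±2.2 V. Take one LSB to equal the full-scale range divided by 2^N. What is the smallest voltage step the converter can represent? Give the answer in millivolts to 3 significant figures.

Full-scale range = 2.2 V − (-2.2 V) = 4.4 V.
There are 2^13 = 8192 steps.
One LSB is 4.4 V / 8192 = 0.537 mV.

0.537 mV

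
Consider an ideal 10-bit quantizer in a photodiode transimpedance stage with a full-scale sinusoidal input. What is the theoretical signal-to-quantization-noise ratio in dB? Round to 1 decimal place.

6.02(10) + 1.76 = 60.20 + 1.76 = 61.96 dB.

62.0 dB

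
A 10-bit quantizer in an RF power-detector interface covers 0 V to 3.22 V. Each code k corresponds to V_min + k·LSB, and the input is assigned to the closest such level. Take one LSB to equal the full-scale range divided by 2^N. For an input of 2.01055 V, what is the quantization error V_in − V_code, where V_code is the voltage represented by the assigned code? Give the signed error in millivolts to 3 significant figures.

Range is 3.22 V. LSB = 3.22 V / 2^10 ≈ 3.145 mV.
(V_in − V_min)/LSB = (2.01055 − (0)) × 1024/3.22 = 639.3799 → nearest code k = 639.
V_code = V_min + k × range/2^10 = 0 + 639 × 3.22/1024 = 2.009355469 V.
Error = V_in − V_code = 2.01055 − (2.009355469) = +1.19 mV.

+1.19 mV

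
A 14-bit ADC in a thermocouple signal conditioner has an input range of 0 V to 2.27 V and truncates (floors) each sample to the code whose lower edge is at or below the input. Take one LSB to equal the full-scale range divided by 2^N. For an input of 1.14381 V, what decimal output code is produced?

Span = 2.27 V. LSB = 2.27 V / 2^14 ≈ 138.5 µV.
code = ⌊(V_in − V_min)/LSB⌋ = ⌊(V_in − V_min) × 2^14 / range⌋
     = ⌊(1.14381 − (0)) × 16384 / 2.27⌋ = ⌊1.14381 × 16384/2.27⌋
     = ⌊8255.587⌋ = 8255.

8255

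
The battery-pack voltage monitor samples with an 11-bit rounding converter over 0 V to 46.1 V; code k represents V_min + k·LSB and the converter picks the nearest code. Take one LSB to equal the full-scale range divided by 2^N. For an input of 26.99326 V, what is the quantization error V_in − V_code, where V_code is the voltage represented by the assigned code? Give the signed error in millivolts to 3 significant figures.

+4.05 mV

Span = 46.1 V. LSB = 46.1 V / 2^11 ≈ 22.51 mV.
(26.99326 − (0)) / LSB = 26.99326 × 2048/46.1 = 1199.1800. Nearest integer: k = 1199.
V_code = V_min + k × range/2^11 = 0 + 1199 × 46.1/2048 = 26.98920898 V.
V_in − V_code = 26.99326 − (26.98920898) = +4.05 mV.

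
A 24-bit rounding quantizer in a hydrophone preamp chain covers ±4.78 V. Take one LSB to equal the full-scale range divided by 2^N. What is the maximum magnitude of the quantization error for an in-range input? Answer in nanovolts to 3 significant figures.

The full-scale span is 4.78 − (-4.78) = 9.56 V.
LSB = 9.56 V / 2^24 = 0.56982 µV.
Worst-case error for round-to-nearest is half an LSB: 285 nV.

285 nV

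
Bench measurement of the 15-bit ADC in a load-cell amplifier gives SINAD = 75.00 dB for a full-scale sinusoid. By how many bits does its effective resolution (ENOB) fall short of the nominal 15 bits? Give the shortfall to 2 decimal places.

2.83 bits

ENOB = (SINAD − 1.76)/6.02 = (75.00 − 1.76)/6.02 = 12.1661 bits.
15 − 12.1661 = 2.83 bits below nominal.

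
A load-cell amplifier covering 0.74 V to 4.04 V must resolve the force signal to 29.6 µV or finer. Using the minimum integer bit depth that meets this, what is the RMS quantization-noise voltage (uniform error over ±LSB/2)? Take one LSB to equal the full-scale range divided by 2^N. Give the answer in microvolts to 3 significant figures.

The full-scale span is 4.04 − (0.74) = 3.3 V.
Required number of levels: 3.3/29.6 µV = 111490; smallest N with 2^N ≥ that is 17.
LSB = 3.3 V ÷ 2^17 = 3.3/131072 V = 25.177 µV.
σ_q = LSB/√12 = 25.177 µV/3.4641 = 7.27 µV.

7.27 µV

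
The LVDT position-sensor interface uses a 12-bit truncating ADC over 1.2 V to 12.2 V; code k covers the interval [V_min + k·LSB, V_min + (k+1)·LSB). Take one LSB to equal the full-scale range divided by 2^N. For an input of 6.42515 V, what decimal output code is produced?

1945

Span: 12.2 V − (1.2 V) = 11 V. LSB = 11 V / 2^12 ≈ 2.686 mV.
code = ⌊(V_in − V_min)/LSB⌋ = ⌊(V_in − V_min) × 2^12 / range⌋
     = ⌊(6.42515 − (1.2)) × 4096 / 11⌋ = ⌊5.22515 × 4096/11⌋
     = ⌊1945.656⌋ = 1945.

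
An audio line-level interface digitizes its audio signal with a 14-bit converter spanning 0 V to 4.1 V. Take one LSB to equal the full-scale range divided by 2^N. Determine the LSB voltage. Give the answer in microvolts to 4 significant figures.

250.2 µV

Full-scale range = 4.1 V.
There are 2^14 = 16384 steps.
LSB = 4.1 V ÷ 2^14 = 4.1/16384 V = 250.2 µV.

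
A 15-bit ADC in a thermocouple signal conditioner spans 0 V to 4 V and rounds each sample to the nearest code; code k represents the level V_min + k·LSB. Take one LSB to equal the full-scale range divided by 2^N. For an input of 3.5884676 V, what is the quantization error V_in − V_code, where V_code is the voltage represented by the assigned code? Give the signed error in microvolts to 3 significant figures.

Span = 4 V. LSB = 4 V / 2^15 ≈ 122.1 µV.
(V_in − V_min)/LSB = (3.5884676 − (0)) × 32768/4 = 29396.7266 → nearest code k = 29397.
V_code = 0 + (29397/32768) × 4 = 3.5885009766 V.
V_in − V_code = 3.5884676 − (3.5885009766) = −33.4 µV.

−33.4 µV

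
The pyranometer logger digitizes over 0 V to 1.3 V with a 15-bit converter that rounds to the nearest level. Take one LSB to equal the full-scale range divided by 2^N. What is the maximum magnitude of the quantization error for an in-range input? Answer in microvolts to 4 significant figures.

Full-scale range = 1.3 V.
LSB = 1.3 V / 2^15 = 39.6729 µV.
A rounding quantizer has |error| ≤ LSB/2 = 19.84 µV.

19.84 µV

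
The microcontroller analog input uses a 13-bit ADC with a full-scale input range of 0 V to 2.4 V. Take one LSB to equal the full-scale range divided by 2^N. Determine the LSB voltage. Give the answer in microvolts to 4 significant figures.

V_FS = 2.4 V.
2^13 = 8192 levels.
LSB = 2.4 V / 2^13 = 293.0 µV.

293.0 µV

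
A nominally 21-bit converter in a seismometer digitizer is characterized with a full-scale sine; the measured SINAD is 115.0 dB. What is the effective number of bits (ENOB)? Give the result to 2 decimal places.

Inverting SNR = 6.02 N + 1.76: N_eff = (115.0 − 1.76)/6.02 = 18.8106.

18.81 bits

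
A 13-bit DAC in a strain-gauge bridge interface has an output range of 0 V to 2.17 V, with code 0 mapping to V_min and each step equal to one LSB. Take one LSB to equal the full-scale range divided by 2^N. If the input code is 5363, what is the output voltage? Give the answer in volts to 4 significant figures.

1.421 V

Full-scale range = 2.17 V. LSB = 2.17 V / 2^13.
V_out = 0 + 5363 × (2.17/8192) V
      = 0 + 1.42062 = 1.42062 V.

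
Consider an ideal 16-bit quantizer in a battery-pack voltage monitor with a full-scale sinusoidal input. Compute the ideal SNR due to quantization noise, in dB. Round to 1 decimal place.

98.1 dB

SNR = 6.02·16 + 1.76 = 98.08 dB.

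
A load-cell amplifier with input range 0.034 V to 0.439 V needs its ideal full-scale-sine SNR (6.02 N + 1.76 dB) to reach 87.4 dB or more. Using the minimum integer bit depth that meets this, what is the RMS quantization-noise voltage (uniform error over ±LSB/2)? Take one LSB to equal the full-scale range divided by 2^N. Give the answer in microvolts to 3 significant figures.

The full-scale span is 0.439 − (0.034) = 0.405 V.
Solving 6.02 N ≥ 87.4 − 1.76: N ≥ 14.226. Round up → N = 15.
LSB = 0.405 V / 2^15 = 12.360 µV.
σ_q = LSB/√12 = 12.360 µV/3.4641 = 3.57 µV.

3.57 µV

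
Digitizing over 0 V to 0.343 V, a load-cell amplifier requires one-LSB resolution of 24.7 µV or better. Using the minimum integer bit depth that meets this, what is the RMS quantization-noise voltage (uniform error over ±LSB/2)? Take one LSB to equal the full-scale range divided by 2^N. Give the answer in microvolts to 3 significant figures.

Full-scale range = 0.343 V.
Need 2^N ≥ 0.343 V / 24.7 µV = 13890 → N_min = 14.
Step size = 0.343/16384 V = 20.935 µV.
σ_q = LSB/√12 = 20.935 µV/3.4641 = 6.04 µV.

6.04 µV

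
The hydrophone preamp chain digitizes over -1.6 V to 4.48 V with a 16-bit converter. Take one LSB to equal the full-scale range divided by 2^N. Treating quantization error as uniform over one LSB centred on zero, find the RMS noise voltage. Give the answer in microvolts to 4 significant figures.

Span: 4.48 V − (-1.6 V) = 6.08 V.
LSB = 6.08 V / 2^16 = 92.7734 µV.
V_rms = LSB/√12 = 92.7734 µV / √12 = 26.78 µV.

26.78 µV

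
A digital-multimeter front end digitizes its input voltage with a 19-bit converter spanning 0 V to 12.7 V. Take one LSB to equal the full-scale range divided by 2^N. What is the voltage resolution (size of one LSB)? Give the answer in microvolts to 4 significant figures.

24.22 µV

Range is 12.7 V.
There are 2^19 = 524288 steps.
Step size = 12.7/524288 V = 24.22 µV.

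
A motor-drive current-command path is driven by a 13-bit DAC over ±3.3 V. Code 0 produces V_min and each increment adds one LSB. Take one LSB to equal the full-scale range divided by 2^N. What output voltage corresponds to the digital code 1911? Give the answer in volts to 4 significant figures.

-1.760 V

The full-scale span is 3.3 − (-3.3) = 6.6 V. LSB = 6.6 V / 2^13.
V_out = V_min + code × LSB = -3.3 V + 1911 × 6.6 V / 8192
      = -3.3 + 1.53962 = -1.76038 V.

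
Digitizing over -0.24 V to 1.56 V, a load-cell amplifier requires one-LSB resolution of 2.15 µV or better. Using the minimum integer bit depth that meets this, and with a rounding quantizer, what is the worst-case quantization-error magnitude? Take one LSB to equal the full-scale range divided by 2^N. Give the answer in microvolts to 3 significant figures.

0.858 µV

Span: 1.56 V − (-0.24 V) = 1.8 V.
Levels needed ≥ 1.8/2.15 µV = 837200. 2^20 = 1048576 suffices, so N_min = 20.
LSB = 1.8 V ÷ 2^20 = 1.8/1048576 V = 1.7166 µV.
Half an LSB is 0.858 µV.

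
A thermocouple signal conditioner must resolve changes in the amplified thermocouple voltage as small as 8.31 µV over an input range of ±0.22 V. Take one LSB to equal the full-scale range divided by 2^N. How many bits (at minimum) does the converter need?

16 bits

Span: 0.22 V − (-0.22 V) = 0.44 V.
Levels needed ≥ 0.44/8.31 µV = 52950. 2^16 = 65536 suffices, so N_min = 16.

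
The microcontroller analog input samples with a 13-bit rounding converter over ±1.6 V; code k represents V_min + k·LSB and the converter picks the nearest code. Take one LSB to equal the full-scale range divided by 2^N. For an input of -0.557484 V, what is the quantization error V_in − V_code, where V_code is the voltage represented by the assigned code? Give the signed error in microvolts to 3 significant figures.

Range = 1.6 − (-1.6) = 3.2 V. LSB = 3.2 V / 2^13 ≈ 390.6 µV.
(-0.557484 − (-1.6)) / LSB = 1.042516 × 8192/3.2 = 2668.8410. Nearest integer: k = 2669.
V_code = V_min + k × range/2^13 = -1.6 + 2669 × 3.2/8192 = -0.5574218750 V.
V_in − V_code = -0.557484 − (-0.5574218750) = −62.1 µV.

−62.1 µV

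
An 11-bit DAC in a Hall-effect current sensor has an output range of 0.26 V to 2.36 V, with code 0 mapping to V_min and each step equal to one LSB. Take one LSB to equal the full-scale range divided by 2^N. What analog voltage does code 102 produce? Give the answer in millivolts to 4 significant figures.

364.6 mV

Full-scale range = 2.36 V − (0.26 V) = 2.1 V. LSB = 2.1 V / 2^11.
Output = V_min + (102/2048) × range = 0.26 + 0.0498047 × 2.1 V
      = 0.26 V + 0.104590 V = 0.364590 V.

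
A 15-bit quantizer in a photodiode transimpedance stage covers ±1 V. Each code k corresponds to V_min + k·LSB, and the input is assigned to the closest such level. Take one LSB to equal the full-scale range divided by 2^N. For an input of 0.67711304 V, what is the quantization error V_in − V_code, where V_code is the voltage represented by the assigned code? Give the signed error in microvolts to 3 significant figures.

−11.0 µV

Range = 1 − (-1) = 2 V. LSB = 2 V / 2^15 ≈ 61.04 µV.
Position in LSBs: (0.67711304 − (-1)) × 32768/2 = 27477.8200; rounding gives k = 27478.
V_code = V_min + k × range/2^15 = -1 + 27478 × 2/32768 = 0.67712402344 V.
V_in − V_code = 0.67711304 − (0.67712402344) = −11.0 µV.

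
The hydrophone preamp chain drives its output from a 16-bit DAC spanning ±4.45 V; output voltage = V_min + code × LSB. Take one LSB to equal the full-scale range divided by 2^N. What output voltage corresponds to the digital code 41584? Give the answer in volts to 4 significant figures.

Range = 4.45 − (-4.45) = 8.9 V. LSB = 8.9 V / 2^16.
V_out = V_min + code × LSB = -4.45 V + 41584 × 8.9 V / 65536
      = -4.45 + 5.64724 = 1.19724 V.

1.197 V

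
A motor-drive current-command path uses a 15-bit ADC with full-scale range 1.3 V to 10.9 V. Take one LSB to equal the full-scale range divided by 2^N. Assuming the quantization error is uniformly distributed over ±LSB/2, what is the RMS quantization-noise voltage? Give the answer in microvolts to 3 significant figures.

Full-scale range = 10.9 V − (1.3 V) = 9.6 V.
Step size = 9.6/32768 V = 292.97 µV.
RMS of a uniform error over width LSB is LSB/√12 = 84.6 µV.

84.6 µV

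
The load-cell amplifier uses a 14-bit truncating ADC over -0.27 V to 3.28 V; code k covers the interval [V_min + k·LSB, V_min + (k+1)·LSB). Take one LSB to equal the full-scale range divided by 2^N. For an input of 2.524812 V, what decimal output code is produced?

Span: 3.28 V − (-0.27 V) = 3.55 V. LSB = 3.55 V / 2^14 ≈ 216.7 µV.
(V_in − V_min) × 2^14/range = (2.524812 − (-0.27)) × 16384/3.55 = 12898.648.
Floor → code = 12898.

12898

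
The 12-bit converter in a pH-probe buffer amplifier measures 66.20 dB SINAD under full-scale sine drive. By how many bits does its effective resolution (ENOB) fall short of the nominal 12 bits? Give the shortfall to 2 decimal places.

1.30 bits

ENOB = (SINAD − 1.76)/6.02 = (66.20 − 1.76)/6.02 = 10.7043 bits.
Lost resolution: 12 − 10.7043 = 1.2957 bits.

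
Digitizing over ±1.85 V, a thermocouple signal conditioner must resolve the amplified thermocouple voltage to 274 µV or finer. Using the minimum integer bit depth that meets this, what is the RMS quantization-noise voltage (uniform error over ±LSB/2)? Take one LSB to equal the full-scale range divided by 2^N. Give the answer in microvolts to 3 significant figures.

65.2 µV

The full-scale span is 1.85 − (-1.85) = 3.7 V.
Need 2^N ≥ 3.7 V / 274 µV = 13500 → N_min = 14.
LSB = 3.7 V ÷ 2^14 = 3.7/16384 V = 225.83 µV.
V_rms = LSB/√12 = 65.2 µV.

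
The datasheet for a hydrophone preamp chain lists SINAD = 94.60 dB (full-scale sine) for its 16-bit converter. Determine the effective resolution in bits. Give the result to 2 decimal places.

15.42 bits

ENOB = (SINAD − 1.76) / 6.02 = (94.60 − 1.76) / 6.02 = 92.84 / 6.02 = 15.4219.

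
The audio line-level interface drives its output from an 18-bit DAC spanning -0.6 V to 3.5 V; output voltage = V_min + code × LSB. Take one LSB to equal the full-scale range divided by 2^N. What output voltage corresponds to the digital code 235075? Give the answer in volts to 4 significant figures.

3.077 V

Full-scale range = 3.5 V − (-0.6 V) = 4.1 V. LSB = 4.1 V / 2^18.
V_out = V_min + code × LSB = -0.6 V + 235075 × 4.1 V / 262144
      = -0.6 + 3.67663 = 3.07663 V.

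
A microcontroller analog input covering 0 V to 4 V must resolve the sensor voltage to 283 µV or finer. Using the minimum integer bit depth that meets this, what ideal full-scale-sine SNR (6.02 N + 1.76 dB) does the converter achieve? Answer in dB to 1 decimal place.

86.0 dB

Full-scale range = 4 V.
Levels needed ≥ 4/283 µV = 14130. 2^14 = 16384 suffices, so N_min = 14.
Ideal SNR at N = 14: 6.02·14 + 1.76 = 86.0 dB.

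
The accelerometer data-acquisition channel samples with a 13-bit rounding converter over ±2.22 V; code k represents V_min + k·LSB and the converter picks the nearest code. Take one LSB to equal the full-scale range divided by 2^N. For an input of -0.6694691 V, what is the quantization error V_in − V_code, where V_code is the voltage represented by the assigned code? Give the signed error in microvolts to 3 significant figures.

The full-scale span is 2.22 − (-2.22) = 4.44 V. LSB = 4.44 V / 2^13 ≈ 0.5420 mV.
Position in LSBs: (-0.6694691 − (-2.22)) × 8192/4.44 = 2860.7994; rounding gives k = 2861.
V_code = V_min + k × range/2^13 = -2.22 + 2861 × 4.44/8192 = -0.6693603516 V.
V_in − V_code = -0.6694691 − (-0.6693603516) = −109 µV.

−109 µV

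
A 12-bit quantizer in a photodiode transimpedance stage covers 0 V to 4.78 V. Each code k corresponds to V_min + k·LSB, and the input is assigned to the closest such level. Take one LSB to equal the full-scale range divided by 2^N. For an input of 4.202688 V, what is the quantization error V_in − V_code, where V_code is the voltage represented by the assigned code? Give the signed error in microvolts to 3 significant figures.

Full-scale range = 4.78 V. LSB = 4.78 V / 2^12 ≈ 1.167 mV.
(4.202688 − (0)) / LSB = 4.202688 × 4096/4.78 = 3601.2992. Nearest integer: k = 3601.
V_code = 0 + (3601/4096) × 4.78 = 4.202338867 V.
Error = V_in − V_code = 4.202688 − (4.202338867) = +349 µV.

+349 µV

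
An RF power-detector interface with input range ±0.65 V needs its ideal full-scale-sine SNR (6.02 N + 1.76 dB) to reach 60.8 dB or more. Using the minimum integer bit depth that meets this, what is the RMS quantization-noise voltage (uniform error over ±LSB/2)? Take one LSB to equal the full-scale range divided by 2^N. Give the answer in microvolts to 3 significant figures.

Full-scale range = 0.65 V − (-0.65 V) = 1.3 V.
N ≥ (60.8 − 1.76)/6.02 = 9.807 → N_min = 10.
Step size = 1.3/1024 V = 1.2695 mV.
σ_q = LSB/√12 = 1.2695 mV/3.4641 = 366 µV.

366 µV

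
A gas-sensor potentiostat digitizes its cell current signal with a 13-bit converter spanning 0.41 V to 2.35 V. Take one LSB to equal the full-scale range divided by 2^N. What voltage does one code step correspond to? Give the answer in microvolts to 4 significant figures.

Range = 2.35 − (0.41) = 1.94 V.
Number of codes = 2^13 = 8192.
One LSB is 1.94 V / 8192 = 236.8 µV.

236.8 µV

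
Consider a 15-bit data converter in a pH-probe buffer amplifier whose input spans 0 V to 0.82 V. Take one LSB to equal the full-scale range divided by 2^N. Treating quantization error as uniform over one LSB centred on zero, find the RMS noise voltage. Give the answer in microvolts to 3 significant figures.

7.22 µV

Span = 0.82 V.
Step size = 0.82/32768 V = 25.024 µV.
RMS of a uniform error over width LSB is LSB/√12 = 7.22 µV.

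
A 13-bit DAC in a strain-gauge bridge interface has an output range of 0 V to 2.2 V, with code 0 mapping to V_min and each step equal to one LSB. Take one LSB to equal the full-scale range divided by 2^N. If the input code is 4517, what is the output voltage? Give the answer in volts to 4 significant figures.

V_FS = 2.2 V. LSB = 2.2 V / 2^13.
Output = V_min + (4517/8192) × range = 0 + 0.551392 × 2.2 V
      = 0 V + 1.21306 V = 1.21306 V.

1.213 V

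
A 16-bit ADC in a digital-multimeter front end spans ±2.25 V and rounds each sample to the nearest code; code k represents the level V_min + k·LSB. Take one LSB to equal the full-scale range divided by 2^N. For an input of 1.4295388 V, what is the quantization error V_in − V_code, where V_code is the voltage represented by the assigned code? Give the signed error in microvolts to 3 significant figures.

The full-scale span is 2.25 − (-2.25) = 4.5 V. LSB = 4.5 V / 2^16 ≈ 68.66 µV.
Position in LSBs: (1.4295388 − (-2.25)) × 65536/4.5 = 53587.1677; rounding gives k = 53587.
Reconstructed level: -2.25 + 53587 × 4.5/65536 V = 1.4295272827 V.
V_in − V_code = 1.4295388 − (1.4295272827) = +11.5 µV.

+11.5 µV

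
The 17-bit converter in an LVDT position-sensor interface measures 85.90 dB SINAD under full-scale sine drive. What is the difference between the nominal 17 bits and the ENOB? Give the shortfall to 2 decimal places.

3.02 bits

Effective bits = (85.90 − 1.76)/6.02 = 13.9767.
Lost resolution: 17 − 13.9767 = 3.0233 bits.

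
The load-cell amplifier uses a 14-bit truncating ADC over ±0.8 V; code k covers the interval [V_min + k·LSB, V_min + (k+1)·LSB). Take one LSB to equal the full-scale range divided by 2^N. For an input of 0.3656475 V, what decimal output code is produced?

11936

The full-scale span is 0.8 − (-0.8) = 1.6 V. LSB = 1.6 V / 2^14 ≈ 97.66 µV.
V_in − V_min = 0.3656475 − (-0.8) = 1.1656475 V.
Divide by LSB: 1.1656475 × 16384/1.6 = 11936.2304.
Truncating gives code 11936.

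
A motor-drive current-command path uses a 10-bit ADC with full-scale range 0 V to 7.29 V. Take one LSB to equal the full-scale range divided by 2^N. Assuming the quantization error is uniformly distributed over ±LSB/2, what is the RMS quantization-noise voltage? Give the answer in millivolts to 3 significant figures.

2.06 mV

Range is 7.29 V.
LSB = 7.29 V ÷ 2^10 = 7.29/1024 V = 7.1191 mV.
σ_q = LSB/√12 = 7.1191 mV/3.4641 = 2.06 mV.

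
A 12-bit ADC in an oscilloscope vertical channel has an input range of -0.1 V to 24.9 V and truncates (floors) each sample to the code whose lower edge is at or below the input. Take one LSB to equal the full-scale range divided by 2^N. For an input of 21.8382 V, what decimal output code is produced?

Span: 24.9 V − (-0.1 V) = 25 V. LSB = 25 V / 2^12 ≈ 6.104 mV.
code = ⌊(V_in − V_min)/LSB⌋ = ⌊(V_in − V_min) × 2^12 / range⌋
     = ⌊(21.8382 − (-0.1)) × 4096 / 25⌋ = ⌊21.9382 × 4096/25⌋
     = ⌊3594.355⌋ = 3594.

3594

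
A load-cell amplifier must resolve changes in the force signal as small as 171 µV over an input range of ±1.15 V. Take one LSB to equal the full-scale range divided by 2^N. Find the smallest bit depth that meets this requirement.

14 bits

Span: 1.15 V − (-1.15 V) = 2.3 V.
2.3 V / 171 µV = 13450. Since 2^13 = 8192 and 2^14 = 16384, N = 14.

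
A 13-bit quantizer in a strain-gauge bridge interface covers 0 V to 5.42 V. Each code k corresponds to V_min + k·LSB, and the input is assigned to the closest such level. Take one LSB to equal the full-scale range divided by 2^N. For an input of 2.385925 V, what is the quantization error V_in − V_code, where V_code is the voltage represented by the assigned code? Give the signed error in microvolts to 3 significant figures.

Span = 5.42 V. LSB = 5.42 V / 2^13 ≈ 0.6616 mV.
(V_in − V_min)/LSB = (2.385925 − (0)) × 8192/5.42 = 3606.1804 → nearest code k = 3606.
Reconstructed level: 0 + 3606 × 5.42/8192 V = 2.385805664 V.
e = 2.385925 − (2.385805664) = +119 µV.

+119 µV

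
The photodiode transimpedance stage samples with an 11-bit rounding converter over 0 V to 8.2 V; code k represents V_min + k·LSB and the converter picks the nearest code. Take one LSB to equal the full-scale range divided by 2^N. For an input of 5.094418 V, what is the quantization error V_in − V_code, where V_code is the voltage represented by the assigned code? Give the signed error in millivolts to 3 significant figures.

V_FS = 8.2 V. LSB = 8.2 V / 2^11 ≈ 4.004 mV.
(5.094418 − (0)) / LSB = 5.094418 × 2048/8.2 = 1272.3620. Nearest integer: k = 1272.
V_code = 0 + (1272/2048) × 8.2 = 5.092968750 V.
e = 5.094418 − (5.092968750) = +1.45 mV.

+1.45 mV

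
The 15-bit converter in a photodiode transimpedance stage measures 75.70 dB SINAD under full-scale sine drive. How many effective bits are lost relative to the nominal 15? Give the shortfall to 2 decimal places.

ENOB = (SINAD − 1.76)/6.02 = (75.70 − 1.76)/6.02 = 12.2824 bits.
Shortfall = 15 − 12.2824 = 2.7176 bits.

2.72 bits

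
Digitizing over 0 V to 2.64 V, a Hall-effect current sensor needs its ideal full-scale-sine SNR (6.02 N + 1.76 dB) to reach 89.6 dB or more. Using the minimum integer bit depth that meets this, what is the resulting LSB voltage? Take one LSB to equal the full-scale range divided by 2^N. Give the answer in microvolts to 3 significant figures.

Full-scale range = 2.64 V.
6.02 N + 1.76 ≥ 89.6 gives N ≥ 14.591, so the minimum integer is 15.
LSB = 2.64 V ÷ 2^15 = 2.64/32768 V = 80.6 µV.

80.6 µV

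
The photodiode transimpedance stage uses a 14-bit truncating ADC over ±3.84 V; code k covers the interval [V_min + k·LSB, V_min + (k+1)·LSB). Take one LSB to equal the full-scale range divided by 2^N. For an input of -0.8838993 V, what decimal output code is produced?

6306

Range = 3.84 − (-3.84) = 7.68 V. LSB = 7.68 V / 2^14 ≈ 468.8 µV.
code = ⌊(V_in − V_min)/LSB⌋ = ⌊(V_in − V_min) × 2^14 / range⌋
     = ⌊(-0.8838993 − (-3.84)) × 16384 / 7.68⌋ = ⌊2.9561007 × 16384/7.68⌋
     = ⌊6306.348⌋ = 6306.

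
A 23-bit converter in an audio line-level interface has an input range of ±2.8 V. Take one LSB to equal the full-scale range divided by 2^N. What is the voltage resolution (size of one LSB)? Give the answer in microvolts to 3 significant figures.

The full-scale span is 2.8 − (-2.8) = 5.6 V.
Number of codes = 2^23 = 8388608.
Step size = 5.6/8388608 V = 0.668 µV.

0.668 µV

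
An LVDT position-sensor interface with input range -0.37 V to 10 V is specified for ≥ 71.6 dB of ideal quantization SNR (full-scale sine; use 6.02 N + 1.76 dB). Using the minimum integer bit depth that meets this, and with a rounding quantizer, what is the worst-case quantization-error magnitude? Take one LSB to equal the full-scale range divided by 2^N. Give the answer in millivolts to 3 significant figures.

1.27 mV

Range = 10 − (-0.37) = 10.37 V.
Required N = ⌈(71.6 − 1.76)/6.02⌉ = ⌈11.601⌉ = 12.
LSB = 10.37 V ÷ 2^12 = 10.37/4096 V = 2.5317 mV.
|e|_max = LSB/2 = 1.27 mV.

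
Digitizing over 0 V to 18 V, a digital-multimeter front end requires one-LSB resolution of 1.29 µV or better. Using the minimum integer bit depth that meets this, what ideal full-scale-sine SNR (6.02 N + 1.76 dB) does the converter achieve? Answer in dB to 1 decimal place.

146.2 dB

Span = 18 V.
Required number of levels: 18/1.29 µV = 1.3953e7; smallest N with 2^N ≥ that is 24.
Ideal SNR at N = 24: 6.02·24 + 1.76 = 146.2 dB.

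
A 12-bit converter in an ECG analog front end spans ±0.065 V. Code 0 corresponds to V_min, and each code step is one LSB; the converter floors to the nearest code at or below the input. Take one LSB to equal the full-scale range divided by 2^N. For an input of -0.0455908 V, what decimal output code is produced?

611

The full-scale span is 0.065 − (-0.065) = 0.13 V. LSB = 0.13 V / 2^12 ≈ 31.74 µV.
V_in − V_min = -0.0455908 − (-0.065) = 0.0194092 V.
Divide by LSB: 0.0194092 × 4096/0.13 = 611.5391.
Truncating gives code 611.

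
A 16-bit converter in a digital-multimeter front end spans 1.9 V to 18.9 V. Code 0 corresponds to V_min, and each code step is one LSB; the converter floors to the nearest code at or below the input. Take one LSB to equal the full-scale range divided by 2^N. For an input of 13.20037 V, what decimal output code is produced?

43563

Range = 18.9 − (1.9) = 17 V. LSB = 17 V / 2^16 ≈ 259.4 µV.
V_in − V_min = 13.20037 − (1.9) = 11.30037 V.
Divide by LSB: 11.30037 × 65536/17 = 43563.5911.
Truncating gives code 43563.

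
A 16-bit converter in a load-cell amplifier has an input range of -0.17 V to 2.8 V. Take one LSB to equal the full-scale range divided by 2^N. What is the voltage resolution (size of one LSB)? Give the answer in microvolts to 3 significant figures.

45.3 µV

Range = 2.8 − (-0.17) = 2.97 V.
Number of codes = 2^16 = 65536.
LSB = 2.97 V ÷ 2^16 = 2.97/65536 V = 45.3 µV.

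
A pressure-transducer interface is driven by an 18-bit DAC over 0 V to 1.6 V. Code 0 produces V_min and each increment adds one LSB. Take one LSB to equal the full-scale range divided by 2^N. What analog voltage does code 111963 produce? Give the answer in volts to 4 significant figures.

0.6834 V

V_FS = 1.6 V. LSB = 1.6 V / 2^18.
V_out = 0 + 111963 × (1.6/262144) V
      = 0 + 0.683368 = 0.683368 V.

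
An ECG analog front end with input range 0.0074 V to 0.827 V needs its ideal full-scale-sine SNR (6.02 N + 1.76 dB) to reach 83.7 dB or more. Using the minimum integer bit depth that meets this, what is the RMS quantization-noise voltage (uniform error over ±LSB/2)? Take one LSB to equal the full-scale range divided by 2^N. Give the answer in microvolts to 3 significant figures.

14.4 µV

Full-scale range = 0.827 V − (0.0074 V) = 0.8196 V.
6.02 N + 1.76 ≥ 83.7 gives N ≥ 13.611, so the minimum integer is 14.
LSB = 0.8196 V / 2^14 = 50.024 µV.
RMS noise = LSB/√12 = 14.4 µV.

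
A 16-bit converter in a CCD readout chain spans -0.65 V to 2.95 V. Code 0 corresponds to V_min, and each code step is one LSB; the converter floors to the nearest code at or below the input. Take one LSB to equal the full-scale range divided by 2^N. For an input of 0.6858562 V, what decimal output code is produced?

24318

Range = 2.95 − (-0.65) = 3.6 V. LSB = 3.6 V / 2^16 ≈ 54.93 µV.
code = ⌊(V_in − V_min)/LSB⌋ = ⌊(V_in − V_min) × 2^16 / range⌋
     = ⌊(0.6858562 − (-0.65)) × 65536 / 3.6⌋ = ⌊1.3358562 × 65536/3.6⌋
     = ⌊24318.520⌋ = 24318.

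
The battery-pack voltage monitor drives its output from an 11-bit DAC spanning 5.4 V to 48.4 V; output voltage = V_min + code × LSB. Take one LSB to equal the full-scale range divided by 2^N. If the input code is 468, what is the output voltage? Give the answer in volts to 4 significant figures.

Range = 48.4 − (5.4) = 43 V. LSB = 43 V / 2^11.
V_out = 5.4 + 468 × (43/2048) V
      = 5.4 V + 9.82617 V = 15.2262 V.

15.23 V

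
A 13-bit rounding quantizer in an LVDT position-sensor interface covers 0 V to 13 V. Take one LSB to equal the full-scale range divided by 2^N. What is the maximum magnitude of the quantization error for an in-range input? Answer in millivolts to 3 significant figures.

0.793 mV

Span = 13 V.
LSB = 13 V / 2^13 = 1.5869 mV.
A rounding quantizer has |error| ≤ LSB/2 = 0.793 mV.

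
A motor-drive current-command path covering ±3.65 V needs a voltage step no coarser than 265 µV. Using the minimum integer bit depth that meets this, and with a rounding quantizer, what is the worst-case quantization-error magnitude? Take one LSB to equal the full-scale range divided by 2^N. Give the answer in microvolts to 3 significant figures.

Range = 3.65 − (-3.65) = 7.3 V.
7.3 V / 265 µV = 27550. Since 2^14 = 16384 and 2^15 = 32768, N = 15.
One LSB is 7.3 V / 32768 = 222.78 µV.
|e|_max = LSB/2 = 111 µV.

111 µV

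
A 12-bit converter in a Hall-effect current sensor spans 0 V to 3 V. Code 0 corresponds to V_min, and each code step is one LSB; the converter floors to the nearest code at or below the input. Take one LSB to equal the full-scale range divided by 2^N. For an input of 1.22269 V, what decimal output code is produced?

1669

V_FS = 3 V. LSB = 3 V / 2^12 ≈ 0.7324 mV.
V_in − V_min = 1.22269 − (0) = 1.22269 V.
Divide by LSB: 1.22269 × 4096/3 = 1669.3794.
Truncating gives code 1669.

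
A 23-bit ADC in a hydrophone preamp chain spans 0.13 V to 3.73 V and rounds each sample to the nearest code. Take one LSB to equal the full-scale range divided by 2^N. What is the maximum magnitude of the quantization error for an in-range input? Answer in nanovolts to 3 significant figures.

Span: 3.73 V − (0.13 V) = 3.6 V.
LSB = 3.6 V ÷ 2^23 = 3.6/8388608 V = 429.15 nV.
Worst-case error for round-to-nearest is half an LSB: 215 nV.

215 nV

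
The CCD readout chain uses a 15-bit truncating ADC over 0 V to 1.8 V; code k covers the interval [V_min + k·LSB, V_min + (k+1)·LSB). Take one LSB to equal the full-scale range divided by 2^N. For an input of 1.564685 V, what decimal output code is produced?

28484

Full-scale range = 1.8 V. LSB = 1.8 V / 2^15 ≈ 54.93 µV.
(V_in − V_min) × 2^15/range = (1.564685 − (0)) × 32768/1.8 = 28484.221.
Floor → code = 28484.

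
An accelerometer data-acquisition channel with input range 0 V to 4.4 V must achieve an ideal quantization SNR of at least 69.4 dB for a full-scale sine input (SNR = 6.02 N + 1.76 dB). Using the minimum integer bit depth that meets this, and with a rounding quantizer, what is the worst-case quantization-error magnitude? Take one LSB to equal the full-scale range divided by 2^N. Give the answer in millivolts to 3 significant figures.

Range is 4.4 V.
Solving 6.02 N ≥ 69.4 − 1.76: N ≥ 11.236. Round up → N = 12.
LSB = 4.4 V / 2^12 = 1.0742 mV.
Max error for round-to-nearest is LSB/2 = 0.537 mV.

0.537 mV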